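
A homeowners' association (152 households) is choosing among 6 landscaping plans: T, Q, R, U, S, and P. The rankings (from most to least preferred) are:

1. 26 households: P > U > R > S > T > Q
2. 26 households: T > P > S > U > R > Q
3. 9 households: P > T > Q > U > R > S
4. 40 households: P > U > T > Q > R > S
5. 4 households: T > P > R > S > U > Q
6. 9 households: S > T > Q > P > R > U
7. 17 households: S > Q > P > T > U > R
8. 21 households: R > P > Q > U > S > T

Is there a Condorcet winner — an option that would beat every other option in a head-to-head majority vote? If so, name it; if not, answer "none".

P

P vs T: 113–39 for P.
P vs Q: 126–26 for P.
P vs R: 131–21 for P.
P vs U: 152–0 for P.
P vs S: 126–26 for P.
P beats every other option head-to-head.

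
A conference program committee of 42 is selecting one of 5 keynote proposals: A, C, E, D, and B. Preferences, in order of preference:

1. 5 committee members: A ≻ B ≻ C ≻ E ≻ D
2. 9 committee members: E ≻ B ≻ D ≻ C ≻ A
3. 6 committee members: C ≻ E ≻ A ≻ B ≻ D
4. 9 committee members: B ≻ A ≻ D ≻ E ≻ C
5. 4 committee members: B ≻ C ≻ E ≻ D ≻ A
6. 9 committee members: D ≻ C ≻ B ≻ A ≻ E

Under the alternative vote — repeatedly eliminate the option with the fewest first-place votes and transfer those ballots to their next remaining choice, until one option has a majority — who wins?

Round 1: A 5, C 6, E 9, D 9, B 13. Eliminate A.
Round 2: C 6, E 9, D 9, B 18. Eliminate C.
Round 3: E 15, D 9, B 18. Eliminate D.
Round 4: E 15, B 27. B has a majority.

B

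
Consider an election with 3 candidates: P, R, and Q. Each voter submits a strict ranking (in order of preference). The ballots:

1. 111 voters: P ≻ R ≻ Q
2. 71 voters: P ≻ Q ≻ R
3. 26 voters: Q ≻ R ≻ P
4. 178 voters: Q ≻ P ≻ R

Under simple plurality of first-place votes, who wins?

First-place votes: P 182, R 0, Q 204.
Q has the most first-place votes.

Q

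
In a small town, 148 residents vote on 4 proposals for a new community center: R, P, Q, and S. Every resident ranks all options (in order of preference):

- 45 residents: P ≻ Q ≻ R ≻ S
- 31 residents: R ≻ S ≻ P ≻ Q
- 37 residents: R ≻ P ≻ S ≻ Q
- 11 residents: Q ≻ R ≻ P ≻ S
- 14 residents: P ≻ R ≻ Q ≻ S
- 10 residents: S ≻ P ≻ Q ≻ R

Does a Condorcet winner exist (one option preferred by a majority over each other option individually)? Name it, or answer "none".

R vs P: 79–69 for R.
R vs Q: 82–66 for R.
R vs S: 138–10 for R.
R beats every other option head-to-head.

R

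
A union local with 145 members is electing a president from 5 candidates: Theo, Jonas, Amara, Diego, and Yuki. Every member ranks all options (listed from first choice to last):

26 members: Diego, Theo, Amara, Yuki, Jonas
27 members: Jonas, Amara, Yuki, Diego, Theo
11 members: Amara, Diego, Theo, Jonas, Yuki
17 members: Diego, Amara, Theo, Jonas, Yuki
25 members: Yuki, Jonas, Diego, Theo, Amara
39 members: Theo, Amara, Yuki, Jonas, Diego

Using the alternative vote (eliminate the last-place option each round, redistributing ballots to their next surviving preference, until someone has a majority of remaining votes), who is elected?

Jonas

Round 1: Theo 39, Jonas 27, Amara 11, Diego 43, Yuki 25. Eliminate Amara.
Round 2: Theo 39, Jonas 27, Diego 54, Yuki 25. Eliminate Yuki.
Round 3: Theo 39, Jonas 52, Diego 54. Eliminate Theo.
Round 4: Jonas 91, Diego 54. Jonas has a majority.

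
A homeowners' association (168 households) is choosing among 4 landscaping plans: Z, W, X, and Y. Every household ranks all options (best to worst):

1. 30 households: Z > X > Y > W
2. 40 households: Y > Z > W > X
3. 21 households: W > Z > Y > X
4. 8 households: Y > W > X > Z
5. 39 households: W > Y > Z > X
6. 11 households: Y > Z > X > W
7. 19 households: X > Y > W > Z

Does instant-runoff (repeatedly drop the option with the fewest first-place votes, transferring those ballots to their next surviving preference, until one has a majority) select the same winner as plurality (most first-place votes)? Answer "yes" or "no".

Instant-runoff — R1 Z 30, W 60, X 19, Y 59 (X out); R2 Z 30, W 60, Y 78 (Z out); R3 W 60, Y 108 (Y winner). Winner: Y.
Plurality — first-place votes: Z 30, W 60, X 19, Y 59. Winner: W.
The two methods disagree.

no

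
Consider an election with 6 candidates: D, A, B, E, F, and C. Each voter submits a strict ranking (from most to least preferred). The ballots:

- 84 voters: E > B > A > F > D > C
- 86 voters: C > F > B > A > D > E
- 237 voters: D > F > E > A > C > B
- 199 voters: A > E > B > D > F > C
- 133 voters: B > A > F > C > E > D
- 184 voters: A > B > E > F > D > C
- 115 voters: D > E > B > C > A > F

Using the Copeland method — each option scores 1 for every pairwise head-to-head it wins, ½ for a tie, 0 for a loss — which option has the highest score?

D: beats F and C; loses to A, B, and E → score 2.
A: beats D, B, E, F, and C → score 5.
B: beats D, F, and C; loses to A and E → score 3.
E: beats D, B, F, and C; loses to A → score 4.
F: beats C; loses to D, A, B, and E → score 1.
C: loses to D, A, B, E, and F → score 0.
A has the best pairwise record.

A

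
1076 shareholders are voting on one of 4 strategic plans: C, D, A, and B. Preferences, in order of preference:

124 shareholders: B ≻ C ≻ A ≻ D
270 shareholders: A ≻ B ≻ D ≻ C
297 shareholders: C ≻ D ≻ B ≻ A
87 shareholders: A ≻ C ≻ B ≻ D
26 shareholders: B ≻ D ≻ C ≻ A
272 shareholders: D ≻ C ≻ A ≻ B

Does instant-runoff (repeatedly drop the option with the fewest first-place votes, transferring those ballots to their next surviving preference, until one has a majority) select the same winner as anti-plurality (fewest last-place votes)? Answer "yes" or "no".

Instant-runoff — R1 C 297, D 272, A 357, B 150 (B out); R2 C 421, D 298, A 357 (D out); R3 C 719, A 357 (C winner). Winner: C.
Anti-plurality — last-place votes: C 270, D 211, A 323, B 272. Winner: D.
The two methods disagree.

no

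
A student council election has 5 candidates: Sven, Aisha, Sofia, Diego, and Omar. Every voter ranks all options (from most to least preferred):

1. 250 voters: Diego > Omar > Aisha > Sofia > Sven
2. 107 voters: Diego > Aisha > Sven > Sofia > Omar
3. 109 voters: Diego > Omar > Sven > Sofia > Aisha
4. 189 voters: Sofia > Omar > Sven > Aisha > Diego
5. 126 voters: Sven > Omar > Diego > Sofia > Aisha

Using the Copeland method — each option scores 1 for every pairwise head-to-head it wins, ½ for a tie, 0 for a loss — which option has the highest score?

Diego

Sven: beats Aisha; loses to Sofia, Diego, and Omar → score 1.
Aisha: loses to Sven, Sofia, Diego, and Omar → score 0.
Sofia: beats Sven and Aisha; loses to Diego and Omar → score 2.
Diego: beats Sven, Aisha, Sofia, and Omar → score 4.
Omar: beats Sven, Aisha, and Sofia; loses to Diego → score 3.
Diego has the best pairwise record.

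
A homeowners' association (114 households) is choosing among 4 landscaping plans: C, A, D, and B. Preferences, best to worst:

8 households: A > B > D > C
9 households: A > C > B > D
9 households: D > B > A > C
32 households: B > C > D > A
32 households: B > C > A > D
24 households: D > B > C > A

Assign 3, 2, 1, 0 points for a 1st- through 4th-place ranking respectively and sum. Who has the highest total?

B

C: 8·0 + 9·2 + 9·0 + 32·2 + 32·2 + 24·1 = 170
A: 8·3 + 9·3 + 9·1 + 32·0 + 32·1 + 24·0 = 92
D: 8·1 + 9·0 + 9·3 + 32·1 + 32·0 + 24·3 = 139
B: 8·2 + 9·1 + 9·2 + 32·3 + 32·3 + 24·2 = 283
B has the highest Borda score (283).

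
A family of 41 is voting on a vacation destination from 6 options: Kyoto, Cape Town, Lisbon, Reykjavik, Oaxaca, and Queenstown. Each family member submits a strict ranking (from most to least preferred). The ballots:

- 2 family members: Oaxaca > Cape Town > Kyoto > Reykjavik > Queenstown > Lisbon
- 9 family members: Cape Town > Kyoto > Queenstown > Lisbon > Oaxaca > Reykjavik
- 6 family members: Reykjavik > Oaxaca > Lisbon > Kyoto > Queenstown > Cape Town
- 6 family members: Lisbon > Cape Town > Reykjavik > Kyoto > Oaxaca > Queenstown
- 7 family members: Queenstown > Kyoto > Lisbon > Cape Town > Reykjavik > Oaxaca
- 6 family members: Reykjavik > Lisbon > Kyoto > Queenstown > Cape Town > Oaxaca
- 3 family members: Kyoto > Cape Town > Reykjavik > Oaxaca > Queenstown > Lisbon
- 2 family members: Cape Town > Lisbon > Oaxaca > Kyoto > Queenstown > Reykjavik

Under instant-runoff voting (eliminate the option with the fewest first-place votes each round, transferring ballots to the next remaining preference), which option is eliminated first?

Round 1: Kyoto 3, Cape Town 11, Lisbon 6, Reykjavik 12, Oaxaca 2, Queenstown 7. Eliminate Oaxaca.

Oaxaca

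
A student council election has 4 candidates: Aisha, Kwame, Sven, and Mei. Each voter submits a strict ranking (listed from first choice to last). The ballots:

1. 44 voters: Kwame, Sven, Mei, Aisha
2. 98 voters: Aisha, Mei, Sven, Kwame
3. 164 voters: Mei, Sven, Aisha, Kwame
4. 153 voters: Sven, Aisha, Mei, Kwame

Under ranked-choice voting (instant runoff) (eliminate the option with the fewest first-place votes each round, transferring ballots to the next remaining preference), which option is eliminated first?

Round 1: Aisha 98, Kwame 44, Sven 153, Mei 164. Eliminate Kwame.

Kwame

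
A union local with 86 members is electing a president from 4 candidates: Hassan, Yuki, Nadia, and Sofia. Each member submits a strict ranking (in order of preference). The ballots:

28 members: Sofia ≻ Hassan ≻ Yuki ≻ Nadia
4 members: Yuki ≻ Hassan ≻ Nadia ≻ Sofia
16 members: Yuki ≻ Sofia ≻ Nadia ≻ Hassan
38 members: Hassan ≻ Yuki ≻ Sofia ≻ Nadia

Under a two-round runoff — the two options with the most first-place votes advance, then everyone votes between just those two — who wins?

Round 1 first-place votes: Hassan 38, Yuki 20, Nadia 0, Sofia 28.
Hassan and Sofia advance.
Runoff: Hassan is preferred to Sofia by 42 voters; Sofia by 44.
Sofia wins the runoff.

Sofia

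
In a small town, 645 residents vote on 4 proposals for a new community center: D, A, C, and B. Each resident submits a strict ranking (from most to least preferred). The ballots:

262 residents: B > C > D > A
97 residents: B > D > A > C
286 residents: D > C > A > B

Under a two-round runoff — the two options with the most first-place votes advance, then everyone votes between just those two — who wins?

B

Round 1 first-place votes: D 286, A 0, C 0, B 359.
B and D advance.
Runoff: B is preferred to D by 359 voters; D by 286.
B wins the runoff.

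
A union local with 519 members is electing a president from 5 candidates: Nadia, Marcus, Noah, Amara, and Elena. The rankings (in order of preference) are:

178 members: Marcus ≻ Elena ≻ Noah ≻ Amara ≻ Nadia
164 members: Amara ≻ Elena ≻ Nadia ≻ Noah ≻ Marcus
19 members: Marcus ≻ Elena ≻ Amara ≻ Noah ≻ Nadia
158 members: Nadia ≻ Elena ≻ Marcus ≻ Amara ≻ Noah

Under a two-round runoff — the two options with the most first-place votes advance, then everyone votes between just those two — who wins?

Round 1 first-place votes: Nadia 158, Marcus 197, Noah 0, Amara 164, Elena 0.
Marcus and Amara advance.
Runoff: Marcus is preferred to Amara by 355 voters; Amara by 164.
Marcus wins the runoff.

Marcus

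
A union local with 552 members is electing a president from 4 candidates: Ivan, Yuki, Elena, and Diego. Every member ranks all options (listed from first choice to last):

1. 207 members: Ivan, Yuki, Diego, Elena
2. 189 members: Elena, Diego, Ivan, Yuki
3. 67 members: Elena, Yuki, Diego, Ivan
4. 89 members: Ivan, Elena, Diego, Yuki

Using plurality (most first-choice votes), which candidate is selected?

Ivan

First-place votes: Ivan 296, Yuki 0, Elena 256, Diego 0.
Ivan has the most first-place votes.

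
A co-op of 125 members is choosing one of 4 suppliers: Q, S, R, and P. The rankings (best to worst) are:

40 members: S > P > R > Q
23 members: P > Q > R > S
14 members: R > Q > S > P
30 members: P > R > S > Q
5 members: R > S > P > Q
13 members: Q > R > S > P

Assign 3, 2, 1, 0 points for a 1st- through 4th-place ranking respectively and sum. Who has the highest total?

P

Q: 40·0 + 23·2 + 14·2 + 30·0 + 5·0 + 13·3 = 113
S: 40·3 + 23·0 + 14·1 + 30·1 + 5·2 + 13·1 = 187
R: 40·1 + 23·1 + 14·3 + 30·2 + 5·3 + 13·2 = 206
P: 40·2 + 23·3 + 14·0 + 30·3 + 5·1 + 13·0 = 244
P has the highest Borda score (244).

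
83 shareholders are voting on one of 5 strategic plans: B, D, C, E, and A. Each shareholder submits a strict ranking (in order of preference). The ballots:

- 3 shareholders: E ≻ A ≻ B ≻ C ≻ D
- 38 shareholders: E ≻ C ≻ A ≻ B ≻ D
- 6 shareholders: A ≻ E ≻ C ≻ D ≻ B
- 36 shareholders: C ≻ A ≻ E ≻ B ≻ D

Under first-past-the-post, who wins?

First-place votes: B 0, D 0, C 36, E 41, A 6.
E has the most first-place votes.

E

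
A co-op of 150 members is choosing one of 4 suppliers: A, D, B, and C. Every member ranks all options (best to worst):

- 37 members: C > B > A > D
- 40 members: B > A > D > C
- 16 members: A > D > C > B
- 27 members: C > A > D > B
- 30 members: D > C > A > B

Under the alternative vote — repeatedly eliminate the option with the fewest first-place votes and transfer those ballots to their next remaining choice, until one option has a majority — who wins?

Round 1: A 16, D 30, B 40, C 64. Eliminate A.
Round 2: D 46, B 40, C 64. Eliminate B.
Round 3: D 86, C 64. D has a majority.

D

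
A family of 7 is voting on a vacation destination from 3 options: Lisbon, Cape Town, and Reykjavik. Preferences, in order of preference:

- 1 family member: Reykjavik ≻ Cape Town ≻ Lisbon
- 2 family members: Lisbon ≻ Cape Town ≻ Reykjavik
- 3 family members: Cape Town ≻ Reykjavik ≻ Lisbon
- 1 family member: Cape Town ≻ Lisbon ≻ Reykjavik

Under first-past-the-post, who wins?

First-place votes: Lisbon 2, Cape Town 4, Reykjavik 1.
Cape Town has the most first-place votes.

Cape Town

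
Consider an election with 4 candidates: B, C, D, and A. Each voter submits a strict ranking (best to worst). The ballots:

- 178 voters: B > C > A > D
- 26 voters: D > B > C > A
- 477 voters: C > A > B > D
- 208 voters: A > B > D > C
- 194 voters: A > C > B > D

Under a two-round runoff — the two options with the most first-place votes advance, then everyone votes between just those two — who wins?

C

Round 1 first-place votes: B 178, C 477, D 26, A 402.
C and A advance.
Runoff: C is preferred to A by 681 voters; A by 402.
C wins the runoff.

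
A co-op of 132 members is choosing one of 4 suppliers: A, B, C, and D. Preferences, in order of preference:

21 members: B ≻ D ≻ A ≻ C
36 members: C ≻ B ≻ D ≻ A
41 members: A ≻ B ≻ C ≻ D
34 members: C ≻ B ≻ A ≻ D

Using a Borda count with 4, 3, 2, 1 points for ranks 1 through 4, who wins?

B

A: 21·2 + 36·1 + 41·4 + 34·2 = 310
B: 21·4 + 36·3 + 41·3 + 34·3 = 417
C: 21·1 + 36·4 + 41·2 + 34·4 = 383
D: 21·3 + 36·2 + 41·1 + 34·1 = 210
B has the highest Borda score (417).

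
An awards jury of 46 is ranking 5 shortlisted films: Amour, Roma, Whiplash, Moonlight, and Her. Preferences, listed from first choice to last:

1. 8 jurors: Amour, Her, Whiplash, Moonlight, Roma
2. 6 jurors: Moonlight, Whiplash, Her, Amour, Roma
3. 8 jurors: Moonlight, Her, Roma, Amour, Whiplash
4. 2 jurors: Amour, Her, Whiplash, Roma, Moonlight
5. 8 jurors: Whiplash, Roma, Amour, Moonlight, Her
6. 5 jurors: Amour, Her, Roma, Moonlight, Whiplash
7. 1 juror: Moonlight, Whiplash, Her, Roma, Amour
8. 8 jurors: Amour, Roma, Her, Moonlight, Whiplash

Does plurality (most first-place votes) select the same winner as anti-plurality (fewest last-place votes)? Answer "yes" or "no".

yes

Plurality — first-place votes: Amour 23, Roma 0, Whiplash 8, Moonlight 15, Her 0. Winner: Amour.
Anti-plurality — last-place votes: Amour 1, Roma 14, Whiplash 21, Moonlight 2, Her 8. Winner: Amour.
The two methods agree.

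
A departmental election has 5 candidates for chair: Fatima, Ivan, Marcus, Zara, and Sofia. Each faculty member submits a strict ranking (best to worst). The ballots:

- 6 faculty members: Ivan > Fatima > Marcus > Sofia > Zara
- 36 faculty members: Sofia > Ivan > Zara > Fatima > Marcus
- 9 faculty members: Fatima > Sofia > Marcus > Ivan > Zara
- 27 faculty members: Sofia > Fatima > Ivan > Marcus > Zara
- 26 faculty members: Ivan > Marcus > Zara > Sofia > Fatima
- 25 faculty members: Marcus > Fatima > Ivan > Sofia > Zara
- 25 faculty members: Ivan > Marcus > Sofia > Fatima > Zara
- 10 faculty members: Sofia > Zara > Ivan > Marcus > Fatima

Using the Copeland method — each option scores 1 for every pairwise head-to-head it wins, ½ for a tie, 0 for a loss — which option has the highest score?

Ivan

Fatima: beats Zara; loses to Ivan, Marcus, and Sofia → score 1.
Ivan: beats Fatima, Marcus, and Zara; ties Sofia → score 3.5.
Marcus: beats Fatima and Zara; ties Sofia; loses to Ivan → score 2.5.
Zara: loses to Fatima, Ivan, Marcus, and Sofia → score 0.
Sofia: beats Fatima and Zara; ties Ivan and Marcus → score 3.
Ivan has the best pairwise record.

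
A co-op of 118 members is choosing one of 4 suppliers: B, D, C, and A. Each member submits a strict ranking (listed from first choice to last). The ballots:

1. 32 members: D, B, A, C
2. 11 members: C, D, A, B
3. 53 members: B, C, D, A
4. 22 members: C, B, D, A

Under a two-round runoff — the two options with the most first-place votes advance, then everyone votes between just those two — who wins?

B

Round 1 first-place votes: B 53, D 32, C 33, A 0.
B and C advance.
Runoff: B is preferred to C by 85 voters; C by 33.
B wins the runoff.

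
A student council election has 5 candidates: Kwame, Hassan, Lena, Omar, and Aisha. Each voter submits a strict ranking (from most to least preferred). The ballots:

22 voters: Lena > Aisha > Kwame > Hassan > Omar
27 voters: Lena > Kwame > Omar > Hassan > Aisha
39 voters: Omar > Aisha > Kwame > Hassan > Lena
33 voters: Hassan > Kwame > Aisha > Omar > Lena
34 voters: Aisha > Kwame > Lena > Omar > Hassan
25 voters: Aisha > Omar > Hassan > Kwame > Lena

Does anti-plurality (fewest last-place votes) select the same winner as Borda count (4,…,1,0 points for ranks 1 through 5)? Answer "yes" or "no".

Anti-plurality — last-place votes: Kwame 0, Hassan 34, Lena 97, Omar 22, Aisha 27. Winner: Kwame.
Borda — scores: Kwame 429, Hassan 270, Lena 264, Omar 352, Aisha 485. Winner: Aisha.
The two methods disagree.

no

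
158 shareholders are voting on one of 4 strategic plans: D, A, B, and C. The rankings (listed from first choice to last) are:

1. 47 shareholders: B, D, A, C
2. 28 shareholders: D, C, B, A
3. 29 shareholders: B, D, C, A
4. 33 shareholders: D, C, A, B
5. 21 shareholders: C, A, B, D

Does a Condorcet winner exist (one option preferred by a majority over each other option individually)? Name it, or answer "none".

none

Checking pairwise contests:
B beats D 97–61.
D beats A 137–21.
C beats B 82–76.
D beats C 137–21.
Every option loses at least one head-to-head, so there is no Condorcet winner.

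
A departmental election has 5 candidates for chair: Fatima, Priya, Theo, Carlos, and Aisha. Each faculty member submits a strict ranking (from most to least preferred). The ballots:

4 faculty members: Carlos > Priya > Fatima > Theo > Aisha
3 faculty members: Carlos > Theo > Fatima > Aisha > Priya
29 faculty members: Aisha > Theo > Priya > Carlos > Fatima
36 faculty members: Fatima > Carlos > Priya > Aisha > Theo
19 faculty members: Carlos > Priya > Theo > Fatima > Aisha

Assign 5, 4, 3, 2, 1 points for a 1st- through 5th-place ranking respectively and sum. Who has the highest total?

Carlos

Fatima: 4·3 + 3·3 + 29·1 + 36·5 + 19·2 = 268
Priya: 4·4 + 3·1 + 29·3 + 36·3 + 19·4 = 290
Theo: 4·2 + 3·4 + 29·4 + 36·1 + 19·3 = 229
Carlos: 4·5 + 3·5 + 29·2 + 36·4 + 19·5 = 332
Aisha: 4·1 + 3·2 + 29·5 + 36·2 + 19·1 = 246
Carlos has the highest Borda score (332).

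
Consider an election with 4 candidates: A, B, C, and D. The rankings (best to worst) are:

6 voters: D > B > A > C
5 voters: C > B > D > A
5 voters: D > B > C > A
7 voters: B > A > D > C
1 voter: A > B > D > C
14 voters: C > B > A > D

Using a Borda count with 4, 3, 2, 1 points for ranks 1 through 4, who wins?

A: 6·2 + 5·1 + 5·1 + 7·3 + 1·4 + 14·2 = 75
B: 6·3 + 5·3 + 5·3 + 7·4 + 1·3 + 14·3 = 121
C: 6·1 + 5·4 + 5·2 + 7·1 + 1·1 + 14·4 = 100
D: 6·4 + 5·2 + 5·4 + 7·2 + 1·2 + 14·1 = 84
B has the highest Borda score (121).

B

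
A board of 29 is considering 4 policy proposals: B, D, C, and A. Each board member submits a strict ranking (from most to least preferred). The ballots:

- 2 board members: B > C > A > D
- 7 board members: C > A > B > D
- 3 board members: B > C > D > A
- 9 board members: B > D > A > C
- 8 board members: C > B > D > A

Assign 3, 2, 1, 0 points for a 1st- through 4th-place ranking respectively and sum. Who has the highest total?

B

B: 2·3 + 7·1 + 3·3 + 9·3 + 8·2 = 65
D: 2·0 + 7·0 + 3·1 + 9·2 + 8·1 = 29
C: 2·2 + 7·3 + 3·2 + 9·0 + 8·3 = 55
A: 2·1 + 7·2 + 3·0 + 9·1 + 8·0 = 25
B has the highest Borda score (65).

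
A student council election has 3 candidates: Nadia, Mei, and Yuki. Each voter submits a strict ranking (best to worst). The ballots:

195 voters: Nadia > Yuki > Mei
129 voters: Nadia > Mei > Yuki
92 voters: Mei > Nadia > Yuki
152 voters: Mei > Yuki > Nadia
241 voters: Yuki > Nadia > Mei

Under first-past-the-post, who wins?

First-place votes: Nadia 324, Mei 244, Yuki 241.
Nadia has the most first-place votes.

Nadia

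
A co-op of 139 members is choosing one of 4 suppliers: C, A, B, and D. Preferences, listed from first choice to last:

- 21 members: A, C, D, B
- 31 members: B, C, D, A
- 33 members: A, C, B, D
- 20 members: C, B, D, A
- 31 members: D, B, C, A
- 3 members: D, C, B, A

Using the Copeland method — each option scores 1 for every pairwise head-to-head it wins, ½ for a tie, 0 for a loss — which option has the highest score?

C: beats A, B, and D → score 3.
A: loses to C, B, and D → score 0.
B: beats A and D; loses to C → score 2.
D: beats A; loses to C and B → score 1.
C has the best pairwise record.

C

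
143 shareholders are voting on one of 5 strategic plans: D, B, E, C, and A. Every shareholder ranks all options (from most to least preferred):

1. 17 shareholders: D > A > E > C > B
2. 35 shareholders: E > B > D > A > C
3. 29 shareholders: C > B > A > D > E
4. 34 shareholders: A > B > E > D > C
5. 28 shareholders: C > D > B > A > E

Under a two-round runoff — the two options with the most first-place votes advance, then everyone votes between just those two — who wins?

Round 1 first-place votes: D 17, B 0, E 35, C 57, A 34.
C and E advance.
Runoff: C is preferred to E by 57 voters; E by 86.
E wins the runoff.

E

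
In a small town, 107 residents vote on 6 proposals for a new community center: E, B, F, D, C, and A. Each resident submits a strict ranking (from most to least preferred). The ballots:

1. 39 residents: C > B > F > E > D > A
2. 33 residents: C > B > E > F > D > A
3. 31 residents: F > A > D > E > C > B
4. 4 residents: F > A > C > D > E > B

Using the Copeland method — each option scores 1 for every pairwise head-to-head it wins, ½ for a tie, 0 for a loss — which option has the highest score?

E: beats D and A; loses to B, F, and C → score 2.
B: beats E, F, D, and A; loses to C → score 4.
F: beats E, D, and A; loses to B and C → score 3.
D: beats A; loses to E, B, F, and C → score 1.
C: beats E, B, F, D, and A → score 5.
A: loses to E, B, F, D, and C → score 0.
C has the best pairwise record.

C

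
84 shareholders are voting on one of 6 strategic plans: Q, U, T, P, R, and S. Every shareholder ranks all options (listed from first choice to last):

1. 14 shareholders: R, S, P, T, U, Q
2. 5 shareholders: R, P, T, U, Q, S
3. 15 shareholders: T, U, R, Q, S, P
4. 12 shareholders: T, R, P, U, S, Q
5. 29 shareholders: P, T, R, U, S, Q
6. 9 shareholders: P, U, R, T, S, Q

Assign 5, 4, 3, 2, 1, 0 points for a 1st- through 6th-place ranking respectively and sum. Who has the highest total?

T

Q: 14·0 + 5·1 + 15·2 + 12·0 + 29·0 + 9·0 = 35
U: 14·1 + 5·2 + 15·4 + 12·2 + 29·2 + 9·4 = 202
T: 14·2 + 5·3 + 15·5 + 12·5 + 29·4 + 9·2 = 312
P: 14·3 + 5·4 + 15·0 + 12·3 + 29·5 + 9·5 = 288
R: 14·5 + 5·5 + 15·3 + 12·4 + 29·3 + 9·3 = 302
S: 14·4 + 5·0 + 15·1 + 12·1 + 29·1 + 9·1 = 121
T has the highest Borda score (312).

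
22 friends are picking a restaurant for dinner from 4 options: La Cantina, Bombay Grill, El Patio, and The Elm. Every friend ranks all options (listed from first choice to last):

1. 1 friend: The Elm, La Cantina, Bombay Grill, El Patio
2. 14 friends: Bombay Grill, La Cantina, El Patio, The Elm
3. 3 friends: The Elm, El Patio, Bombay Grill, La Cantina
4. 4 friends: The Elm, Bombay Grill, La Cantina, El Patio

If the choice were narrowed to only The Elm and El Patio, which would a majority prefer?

Voters preferring The Elm to El Patio: 8; preferring El Patio to The Elm: 14.
El Patio wins the head-to-head.

El Patio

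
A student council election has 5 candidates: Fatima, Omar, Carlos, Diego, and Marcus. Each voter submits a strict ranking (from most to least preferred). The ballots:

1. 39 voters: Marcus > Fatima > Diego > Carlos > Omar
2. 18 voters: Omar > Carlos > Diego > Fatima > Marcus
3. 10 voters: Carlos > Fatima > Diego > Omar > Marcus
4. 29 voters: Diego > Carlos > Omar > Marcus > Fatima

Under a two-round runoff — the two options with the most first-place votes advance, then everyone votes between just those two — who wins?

Diego

Round 1 first-place votes: Fatima 0, Omar 18, Carlos 10, Diego 29, Marcus 39.
Marcus and Diego advance.
Runoff: Marcus is preferred to Diego by 39 voters; Diego by 57.
Diego wins the runoff.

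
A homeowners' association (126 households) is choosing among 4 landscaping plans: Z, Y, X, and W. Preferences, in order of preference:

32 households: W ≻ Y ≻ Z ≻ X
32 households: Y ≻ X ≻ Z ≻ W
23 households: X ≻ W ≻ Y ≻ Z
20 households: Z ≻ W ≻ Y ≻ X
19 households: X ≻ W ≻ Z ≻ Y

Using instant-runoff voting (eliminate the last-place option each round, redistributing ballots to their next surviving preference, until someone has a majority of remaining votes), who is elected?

X

Round 1: Z 20, Y 32, X 42, W 32. Eliminate Z.
Round 2: Y 32, X 42, W 52. Eliminate Y.
Round 3: X 74, W 52. X has a majority.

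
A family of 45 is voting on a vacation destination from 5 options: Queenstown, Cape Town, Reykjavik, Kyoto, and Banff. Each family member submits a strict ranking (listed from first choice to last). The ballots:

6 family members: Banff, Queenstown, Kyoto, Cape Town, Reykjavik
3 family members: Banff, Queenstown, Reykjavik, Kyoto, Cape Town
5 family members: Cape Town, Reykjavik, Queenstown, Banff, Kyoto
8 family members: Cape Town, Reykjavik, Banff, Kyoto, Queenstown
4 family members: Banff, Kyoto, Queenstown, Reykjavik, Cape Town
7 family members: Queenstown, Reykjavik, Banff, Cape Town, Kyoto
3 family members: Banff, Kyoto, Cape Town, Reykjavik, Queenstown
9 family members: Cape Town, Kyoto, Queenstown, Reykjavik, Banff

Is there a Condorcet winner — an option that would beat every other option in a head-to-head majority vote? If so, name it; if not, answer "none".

Checking pairwise contests:
Cape Town beats Queenstown 25–20.
Banff beats Cape Town 23–22.
Queenstown beats Reykjavik 29–16.
Cape Town beats Kyoto 29–16.
Reykjavik beats Banff 29–16.
Every option loses at least one head-to-head, so there is no Condorcet winner.

none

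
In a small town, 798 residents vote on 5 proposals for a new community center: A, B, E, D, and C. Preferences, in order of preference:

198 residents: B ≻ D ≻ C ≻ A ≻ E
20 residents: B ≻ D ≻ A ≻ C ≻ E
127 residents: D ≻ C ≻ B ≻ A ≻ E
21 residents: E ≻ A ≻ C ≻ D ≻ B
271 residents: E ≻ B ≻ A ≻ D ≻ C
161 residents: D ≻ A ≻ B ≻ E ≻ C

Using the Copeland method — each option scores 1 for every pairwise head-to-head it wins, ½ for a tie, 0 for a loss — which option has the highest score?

A: beats E and C; loses to B and D → score 2.
B: beats A, E, D, and C → score 4.
E: beats C; loses to A, B, and D → score 1.
D: beats A, E, and C; loses to B → score 3.
C: loses to A, B, E, and D → score 0.
B has the best pairwise record.

B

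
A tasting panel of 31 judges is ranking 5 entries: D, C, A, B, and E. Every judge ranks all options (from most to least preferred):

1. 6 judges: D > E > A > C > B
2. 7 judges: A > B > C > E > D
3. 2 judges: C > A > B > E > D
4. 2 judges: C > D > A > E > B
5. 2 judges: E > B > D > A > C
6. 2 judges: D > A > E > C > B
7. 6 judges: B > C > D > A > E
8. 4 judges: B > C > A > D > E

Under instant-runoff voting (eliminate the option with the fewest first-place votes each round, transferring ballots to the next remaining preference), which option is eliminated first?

E

Round 1: D 8, C 4, A 7, B 10, E 2. Eliminate E.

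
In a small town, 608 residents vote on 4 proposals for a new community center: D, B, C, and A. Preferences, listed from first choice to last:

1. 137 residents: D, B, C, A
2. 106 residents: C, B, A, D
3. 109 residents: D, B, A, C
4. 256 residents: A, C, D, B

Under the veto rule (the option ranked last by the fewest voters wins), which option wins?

D

Last-place votes: D 106, B 256, C 109, A 137.
D is ranked last by the fewest voters, so D wins.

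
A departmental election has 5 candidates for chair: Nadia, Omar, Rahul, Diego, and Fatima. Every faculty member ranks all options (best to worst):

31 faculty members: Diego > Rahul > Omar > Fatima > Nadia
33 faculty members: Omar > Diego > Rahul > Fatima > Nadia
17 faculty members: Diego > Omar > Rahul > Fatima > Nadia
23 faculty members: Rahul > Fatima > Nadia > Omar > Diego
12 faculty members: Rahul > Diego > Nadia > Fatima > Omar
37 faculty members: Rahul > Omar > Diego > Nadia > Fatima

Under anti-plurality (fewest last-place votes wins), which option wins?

Rahul

Last-place votes: Nadia 81, Omar 12, Rahul 0, Diego 23, Fatima 37.
Rahul is ranked last by the fewest voters, so Rahul wins.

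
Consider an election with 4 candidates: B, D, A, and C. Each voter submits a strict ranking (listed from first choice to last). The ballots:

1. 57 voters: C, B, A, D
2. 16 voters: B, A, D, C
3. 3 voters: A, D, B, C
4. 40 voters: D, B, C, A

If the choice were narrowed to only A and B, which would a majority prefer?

B

Voters preferring A to B: 3; preferring B to A: 113.
B wins the head-to-head.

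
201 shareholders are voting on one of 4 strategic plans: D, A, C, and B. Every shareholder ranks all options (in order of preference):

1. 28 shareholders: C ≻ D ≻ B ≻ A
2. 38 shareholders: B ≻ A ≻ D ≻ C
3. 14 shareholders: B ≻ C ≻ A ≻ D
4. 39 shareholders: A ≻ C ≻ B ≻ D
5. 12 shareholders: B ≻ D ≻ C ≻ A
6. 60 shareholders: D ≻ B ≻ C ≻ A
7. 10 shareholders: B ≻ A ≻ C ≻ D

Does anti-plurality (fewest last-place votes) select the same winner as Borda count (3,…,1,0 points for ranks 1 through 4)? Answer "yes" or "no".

Anti-plurality — last-place votes: D 63, A 100, C 38, B 0. Winner: B.
Borda — scores: D 298, A 227, C 272, B 409. Winner: B.
The two methods agree.

yes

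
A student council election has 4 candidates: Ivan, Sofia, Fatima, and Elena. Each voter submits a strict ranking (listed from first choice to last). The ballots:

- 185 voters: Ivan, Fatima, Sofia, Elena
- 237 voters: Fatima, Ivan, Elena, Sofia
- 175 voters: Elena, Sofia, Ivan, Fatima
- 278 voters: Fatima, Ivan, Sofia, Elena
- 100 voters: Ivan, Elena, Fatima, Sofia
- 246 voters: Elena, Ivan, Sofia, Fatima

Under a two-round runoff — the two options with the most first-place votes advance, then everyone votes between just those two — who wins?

Round 1 first-place votes: Ivan 285, Sofia 0, Fatima 515, Elena 421.
Fatima and Elena advance.
Runoff: Fatima is preferred to Elena by 700 voters; Elena by 521.
Fatima wins the runoff.

Fatima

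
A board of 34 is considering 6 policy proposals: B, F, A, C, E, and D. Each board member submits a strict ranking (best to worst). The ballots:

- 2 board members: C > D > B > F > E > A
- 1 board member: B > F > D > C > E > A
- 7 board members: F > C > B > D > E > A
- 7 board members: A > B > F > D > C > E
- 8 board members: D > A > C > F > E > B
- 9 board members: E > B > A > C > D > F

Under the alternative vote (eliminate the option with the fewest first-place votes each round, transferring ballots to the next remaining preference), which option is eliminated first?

Round 1: B 1, F 7, A 7, C 2, E 9, D 8. Eliminate B.

B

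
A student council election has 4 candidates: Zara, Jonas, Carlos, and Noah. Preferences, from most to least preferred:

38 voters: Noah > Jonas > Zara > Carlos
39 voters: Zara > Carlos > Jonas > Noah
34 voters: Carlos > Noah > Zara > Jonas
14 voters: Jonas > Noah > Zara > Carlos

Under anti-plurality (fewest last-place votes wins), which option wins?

Last-place votes: Zara 0, Jonas 34, Carlos 52, Noah 39.
Zara is ranked last by the fewest voters, so Zara wins.

Zara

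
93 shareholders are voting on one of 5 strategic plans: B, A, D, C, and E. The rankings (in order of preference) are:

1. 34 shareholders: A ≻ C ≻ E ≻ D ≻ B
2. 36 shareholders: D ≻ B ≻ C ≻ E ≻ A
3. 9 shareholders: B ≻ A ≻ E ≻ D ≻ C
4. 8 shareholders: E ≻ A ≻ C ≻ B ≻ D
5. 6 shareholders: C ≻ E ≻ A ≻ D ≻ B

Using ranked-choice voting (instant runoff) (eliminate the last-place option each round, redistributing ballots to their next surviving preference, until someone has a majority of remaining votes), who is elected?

Round 1: B 9, A 34, D 36, C 6, E 8. Eliminate C.
Round 2: B 9, A 34, D 36, E 14. Eliminate B.
Round 3: A 43, D 36, E 14. Eliminate E.
Round 4: A 57, D 36. A has a majority.

A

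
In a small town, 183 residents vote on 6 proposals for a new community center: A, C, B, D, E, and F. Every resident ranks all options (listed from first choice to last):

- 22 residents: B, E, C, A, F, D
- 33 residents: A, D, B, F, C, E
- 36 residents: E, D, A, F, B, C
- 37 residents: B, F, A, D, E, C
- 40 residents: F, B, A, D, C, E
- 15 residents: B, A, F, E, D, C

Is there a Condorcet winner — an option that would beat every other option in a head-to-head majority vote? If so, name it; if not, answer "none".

B

B vs A: 114–69 for B.
B vs C: 183–0 for B.
B vs D: 114–69 for B.
B vs E: 147–36 for B.
B vs F: 107–76 for B.
B beats every other option head-to-head.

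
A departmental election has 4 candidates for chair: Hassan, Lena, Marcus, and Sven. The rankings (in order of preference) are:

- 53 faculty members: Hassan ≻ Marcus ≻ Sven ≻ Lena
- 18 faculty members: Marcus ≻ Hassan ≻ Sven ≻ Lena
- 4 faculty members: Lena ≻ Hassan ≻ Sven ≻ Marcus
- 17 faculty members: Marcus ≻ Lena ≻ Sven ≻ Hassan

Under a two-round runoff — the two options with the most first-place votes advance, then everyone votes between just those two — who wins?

Hassan

Round 1 first-place votes: Hassan 53, Lena 4, Marcus 35, Sven 0.
Hassan and Marcus advance.
Runoff: Hassan is preferred to Marcus by 57 voters; Marcus by 35.
Hassan wins the runoff.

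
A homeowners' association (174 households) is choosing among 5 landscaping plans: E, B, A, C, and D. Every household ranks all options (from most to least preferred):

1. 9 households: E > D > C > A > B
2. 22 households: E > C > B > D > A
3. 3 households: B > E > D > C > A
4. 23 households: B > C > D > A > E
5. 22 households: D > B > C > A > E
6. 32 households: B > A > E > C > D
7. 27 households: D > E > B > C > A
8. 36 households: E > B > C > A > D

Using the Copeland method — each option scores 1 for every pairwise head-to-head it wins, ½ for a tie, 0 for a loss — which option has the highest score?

E

E: beats B, A, C, and D → score 4.
B: beats A, C, and D; loses to E → score 3.
A: loses to E, B, C, and D → score 0.
C: beats A and D; loses to E and B → score 2.
D: beats A; loses to E, B, and C → score 1.
E has the best pairwise record.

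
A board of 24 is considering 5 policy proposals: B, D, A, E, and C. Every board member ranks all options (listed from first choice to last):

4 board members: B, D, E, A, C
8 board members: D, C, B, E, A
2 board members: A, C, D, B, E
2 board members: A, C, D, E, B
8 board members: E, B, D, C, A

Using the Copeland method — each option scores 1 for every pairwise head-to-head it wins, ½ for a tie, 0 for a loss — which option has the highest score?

B: beats A and E; ties D and C → score 3.
D: beats A, E, and C; ties B → score 3.5.
A: loses to B, D, E, and C → score 0.
E: beats A; ties C; loses to B and D → score 1.5.
C: beats A; ties B and E; loses to D → score 2.
D has the best pairwise record.

D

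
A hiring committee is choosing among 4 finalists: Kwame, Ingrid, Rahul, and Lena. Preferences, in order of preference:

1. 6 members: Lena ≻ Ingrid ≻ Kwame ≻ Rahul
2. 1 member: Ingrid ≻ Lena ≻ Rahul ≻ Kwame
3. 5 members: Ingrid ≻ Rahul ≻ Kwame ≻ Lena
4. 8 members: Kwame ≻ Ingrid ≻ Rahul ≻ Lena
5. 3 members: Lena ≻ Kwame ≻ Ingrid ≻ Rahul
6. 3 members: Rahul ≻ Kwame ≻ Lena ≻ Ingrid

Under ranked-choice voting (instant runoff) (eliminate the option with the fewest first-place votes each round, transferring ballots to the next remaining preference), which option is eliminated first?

Round 1: Kwame 8, Ingrid 6, Rahul 3, Lena 9. Eliminate Rahul.

Rahul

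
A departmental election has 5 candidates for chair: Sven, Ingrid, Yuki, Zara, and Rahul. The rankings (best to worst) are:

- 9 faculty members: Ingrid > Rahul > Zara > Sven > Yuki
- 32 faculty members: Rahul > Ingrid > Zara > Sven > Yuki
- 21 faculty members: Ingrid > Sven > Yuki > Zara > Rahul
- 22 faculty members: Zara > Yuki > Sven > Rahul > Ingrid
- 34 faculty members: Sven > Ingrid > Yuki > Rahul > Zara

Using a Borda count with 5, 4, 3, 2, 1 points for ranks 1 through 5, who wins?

Ingrid

Sven: 9·2 + 32·2 + 21·4 + 22·3 + 34·5 = 402
Ingrid: 9·5 + 32·4 + 21·5 + 22·1 + 34·4 = 436
Yuki: 9·1 + 32·1 + 21·3 + 22·4 + 34·3 = 294
Zara: 9·3 + 32·3 + 21·2 + 22·5 + 34·1 = 309
Rahul: 9·4 + 32·5 + 21·1 + 22·2 + 34·2 = 329
Ingrid has the highest Borda score (436).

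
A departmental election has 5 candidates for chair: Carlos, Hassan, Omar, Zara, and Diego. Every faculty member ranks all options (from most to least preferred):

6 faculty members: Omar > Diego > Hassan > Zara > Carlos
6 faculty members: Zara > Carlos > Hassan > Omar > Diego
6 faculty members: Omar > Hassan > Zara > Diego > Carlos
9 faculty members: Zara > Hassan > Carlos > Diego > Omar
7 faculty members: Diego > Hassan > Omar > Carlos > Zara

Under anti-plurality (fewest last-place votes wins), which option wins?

Last-place votes: Carlos 12, Hassan 0, Omar 9, Zara 7, Diego 6.
Hassan is ranked last by the fewest voters, so Hassan wins.

Hassan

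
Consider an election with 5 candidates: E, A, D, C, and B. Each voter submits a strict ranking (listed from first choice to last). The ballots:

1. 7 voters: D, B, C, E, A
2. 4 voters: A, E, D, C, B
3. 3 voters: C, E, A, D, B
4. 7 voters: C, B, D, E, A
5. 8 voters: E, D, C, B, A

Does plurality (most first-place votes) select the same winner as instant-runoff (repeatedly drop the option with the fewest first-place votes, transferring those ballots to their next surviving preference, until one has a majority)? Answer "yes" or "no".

yes

Plurality — first-place votes: E 8, A 4, D 7, C 10, B 0. Winner: C.
Instant-runoff — R1 E 8, A 4, D 7, C 10, B 0 (B out); R2 E 8, A 4, D 7, C 10 (A out); R3 E 12, D 7, C 10 (D out); R4 E 12, C 17 (C winner). Winner: C.
The two methods agree.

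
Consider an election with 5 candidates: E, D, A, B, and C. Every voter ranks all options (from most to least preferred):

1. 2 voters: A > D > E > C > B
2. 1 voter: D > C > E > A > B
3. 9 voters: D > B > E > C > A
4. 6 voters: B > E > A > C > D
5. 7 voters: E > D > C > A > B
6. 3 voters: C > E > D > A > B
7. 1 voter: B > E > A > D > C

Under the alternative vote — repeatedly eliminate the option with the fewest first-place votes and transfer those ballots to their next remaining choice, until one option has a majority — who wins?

Round 1: E 7, D 10, A 2, B 7, C 3. Eliminate A.
Round 2: E 7, D 12, B 7, C 3. Eliminate C.
Round 3: E 10, D 12, B 7. Eliminate B.
Round 4: E 17, D 12. E has a majority.

E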